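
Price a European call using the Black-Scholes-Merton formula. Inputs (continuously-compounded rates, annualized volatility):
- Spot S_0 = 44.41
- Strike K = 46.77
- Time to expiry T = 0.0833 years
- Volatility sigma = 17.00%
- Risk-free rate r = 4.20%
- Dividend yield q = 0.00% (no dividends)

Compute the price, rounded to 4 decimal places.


d1 = (ln(S/K) + (r - q + 0.5*sigma^2) * T) / (sigma * sqrt(T)) = -0.95944275
d2 = d1 - sigma * sqrt(T) = -1.00850771
exp(-rT) = 0.99650751; exp(-qT) = 1.00000000
C = S_0 * exp(-qT) * N(d1) - K * exp(-rT) * N(d2)
N(d1) = 0.16866787; N(d2) = 0.15660539
C = 44.4100 * 1.00000000 * 0.16866787 - 46.7700 * 0.99650751 * 0.15660539 = 0.1917

Answer: Price = 0.1917


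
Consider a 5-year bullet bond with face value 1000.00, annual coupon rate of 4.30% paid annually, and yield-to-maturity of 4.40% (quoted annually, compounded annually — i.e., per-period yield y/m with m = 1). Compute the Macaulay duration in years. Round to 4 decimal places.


Answer: Macaulay duration = 4.6034 years

Derivation:
Coupon per period c = face * coupon_rate / m = 43.000000
Periods per year m = 1; per-period yield y/m = 0.044000
Number of cashflows N = 5
Cashflows (t years, CF_t, discount factor 1/(1+y/m)^(m*t), PV):
  t = 1.0000: CF_t = 43.000000, DF = 0.957854, PV = 41.187739
  t = 2.0000: CF_t = 43.000000, DF = 0.917485, PV = 39.451858
  t = 3.0000: CF_t = 43.000000, DF = 0.878817, PV = 37.789136
  t = 4.0000: CF_t = 43.000000, DF = 0.841779, PV = 36.196490
  t = 5.0000: CF_t = 1043.000000, DF = 0.806302, PV = 840.972540
Price P = sum_t PV_t = 995.597763
Macaulay numerator sum_t t * PV_t:
  t * PV_t at t = 1.0000: 41.187739
  t * PV_t at t = 2.0000: 78.903715
  t * PV_t at t = 3.0000: 113.367407
  t * PV_t at t = 4.0000: 144.785961
  t * PV_t at t = 5.0000: 4204.862699
Macaulay duration D = (sum_t t * PV_t) / P = 4583.107522 / 995.597763 = 4.603373


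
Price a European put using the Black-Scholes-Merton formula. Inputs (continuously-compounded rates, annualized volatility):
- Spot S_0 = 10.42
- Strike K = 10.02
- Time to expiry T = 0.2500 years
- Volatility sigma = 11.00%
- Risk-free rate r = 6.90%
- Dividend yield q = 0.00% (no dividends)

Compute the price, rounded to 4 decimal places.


Answer: Price = 0.0442

Derivation:
d1 = (ln(S/K) + (r - q + 0.5*sigma^2) * T) / (sigma * sqrt(T)) = 1.05284438
d2 = d1 - sigma * sqrt(T) = 0.99784438
exp(-rT) = 0.98289793; exp(-qT) = 1.00000000
P = K * exp(-rT) * N(-d2) - S_0 * exp(-qT) * N(-d1)
N(-d1) = 0.14620616; N(-d2) = 0.15917741
P = 10.0200 * 0.98289793 * 0.15917741 - 10.4200 * 1.00000000 * 0.14620616 = 0.0442


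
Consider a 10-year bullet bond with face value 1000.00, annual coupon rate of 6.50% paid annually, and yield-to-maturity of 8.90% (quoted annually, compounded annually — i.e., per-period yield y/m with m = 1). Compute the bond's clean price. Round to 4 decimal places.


Answer: Price = 845.2959

Derivation:
Coupon per period c = face * coupon_rate / m = 65.000000
Periods per year m = 1; per-period yield y/m = 0.089000
Number of cashflows N = 10
Cashflows (t years, CF_t, discount factor 1/(1+y/m)^(m*t), PV):
  t = 1.0000: CF_t = 65.000000, DF = 0.918274, PV = 59.687787
  t = 2.0000: CF_t = 65.000000, DF = 0.843226, PV = 54.809722
  t = 3.0000: CF_t = 65.000000, DF = 0.774313, PV = 50.330323
  t = 4.0000: CF_t = 65.000000, DF = 0.711031, PV = 46.217009
  t = 5.0000: CF_t = 65.000000, DF = 0.652921, PV = 42.439861
  t = 6.0000: CF_t = 65.000000, DF = 0.599560, PV = 38.971406
  t = 7.0000: CF_t = 65.000000, DF = 0.550560, PV = 35.786415
  t = 8.0000: CF_t = 65.000000, DF = 0.505565, PV = 32.861722
  t = 9.0000: CF_t = 65.000000, DF = 0.464247, PV = 30.176053
  t = 10.0000: CF_t = 1065.000000, DF = 0.426306, PV = 454.015636
Price P = sum_t PV_t = 845.295936


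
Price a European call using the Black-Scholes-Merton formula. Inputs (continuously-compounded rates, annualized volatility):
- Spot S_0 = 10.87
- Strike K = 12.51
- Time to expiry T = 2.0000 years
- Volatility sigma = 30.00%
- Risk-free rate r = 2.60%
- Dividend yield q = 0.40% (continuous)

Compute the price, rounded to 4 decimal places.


Answer: Price = 1.4053

Derivation:
d1 = (ln(S/K) + (r - q + 0.5*sigma^2) * T) / (sigma * sqrt(T)) = -0.01537161
d2 = d1 - sigma * sqrt(T) = -0.43963568
exp(-rT) = 0.94932887; exp(-qT) = 0.99203191
C = S_0 * exp(-qT) * N(d1) - K * exp(-rT) * N(d2)
N(d1) = 0.49386785; N(d2) = 0.33010050
C = 10.8700 * 0.99203191 * 0.49386785 - 12.5100 * 0.94932887 * 0.33010050 = 1.4053


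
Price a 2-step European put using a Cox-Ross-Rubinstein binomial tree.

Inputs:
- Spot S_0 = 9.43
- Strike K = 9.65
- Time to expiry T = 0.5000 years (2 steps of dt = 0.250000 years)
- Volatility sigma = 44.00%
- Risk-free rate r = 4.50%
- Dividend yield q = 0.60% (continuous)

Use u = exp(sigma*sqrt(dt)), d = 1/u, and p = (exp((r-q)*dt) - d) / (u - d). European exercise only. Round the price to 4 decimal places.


dt = T/N = 0.250000
u = exp(sigma*sqrt(dt)) = 1.246077; d = 1/u = 0.802519
p = (exp((r-q)*dt) - d) / (u - d) = 0.467310
Discount per step: exp(-r*dt) = 0.988813
Stock lattice S(k, i) with i counting down-moves:
  k=0: S(0,0) = 9.4300
  k=1: S(1,0) = 11.7505; S(1,1) = 7.5678
  k=2: S(2,0) = 14.6420; S(2,1) = 9.4300; S(2,2) = 6.0733
Terminal payoffs V(N, i) = max(K - S_T, 0):
  V(2,0) = 0.000000; V(2,1) = 0.220000; V(2,2) = 3.576737
Backward induction: V(k, i) = exp(-r*dt) * [p * V(k+1, i) + (1-p) * V(k+1, i+1)].
  V(1,0) = exp(-r*dt) * [p*0.000000 + (1-p)*0.220000] = 0.115881
  V(1,1) = exp(-r*dt) * [p*0.220000 + (1-p)*3.576737] = 1.985637
  V(0,0) = exp(-r*dt) * [p*0.115881 + (1-p)*1.985637] = 1.099443

Answer: Price = V(0,0) = 1.0994


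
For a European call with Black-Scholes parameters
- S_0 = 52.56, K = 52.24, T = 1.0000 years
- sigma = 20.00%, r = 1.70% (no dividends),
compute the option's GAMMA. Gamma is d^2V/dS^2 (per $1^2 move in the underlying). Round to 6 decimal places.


Answer: Gamma = 0.037080

Derivation:
d1 = 0.2155344460; d2 = 0.0155344460
phi(d1) = 0.3897826192; exp(-qT) = 1.0000000000; exp(-rT) = 0.9831436846
Gamma = exp(-qT) * phi(d1) / (S * sigma * sqrt(T)) = 1.0000000000 * 0.3897826192 / (52.5600 * 0.2000 * 1.0000000000) = 0.037080


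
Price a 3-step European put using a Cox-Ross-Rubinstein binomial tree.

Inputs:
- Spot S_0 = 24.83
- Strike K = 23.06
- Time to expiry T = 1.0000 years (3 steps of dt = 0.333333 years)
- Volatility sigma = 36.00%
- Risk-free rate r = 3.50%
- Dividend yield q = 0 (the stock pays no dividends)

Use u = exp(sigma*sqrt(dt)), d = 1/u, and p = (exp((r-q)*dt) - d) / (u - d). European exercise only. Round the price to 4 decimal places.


dt = T/N = 0.333333
u = exp(sigma*sqrt(dt)) = 1.231024; d = 1/u = 0.812332
p = (exp((r-q)*dt) - d) / (u - d) = 0.476252
Discount per step: exp(-r*dt) = 0.988401
Stock lattice S(k, i) with i counting down-moves:
  k=0: S(0,0) = 24.8300
  k=1: S(1,0) = 30.5663; S(1,1) = 20.1702
  k=2: S(2,0) = 37.6279; S(2,1) = 24.8300; S(2,2) = 16.3849
  k=3: S(3,0) = 46.3208; S(3,1) = 30.5663; S(3,2) = 20.1702; S(3,3) = 13.3100
Terminal payoffs V(N, i) = max(K - S_T, 0):
  V(3,0) = 0.000000; V(3,1) = 0.000000; V(3,2) = 2.889795; V(3,3) = 9.750018
Backward induction: V(k, i) = exp(-r*dt) * [p * V(k+1, i) + (1-p) * V(k+1, i+1)].
  V(2,0) = exp(-r*dt) * [p*0.000000 + (1-p)*0.000000] = 0.000000
  V(2,1) = exp(-r*dt) * [p*0.000000 + (1-p)*2.889795] = 1.495968
  V(2,2) = exp(-r*dt) * [p*2.889795 + (1-p)*9.750018] = 6.407626
  V(1,0) = exp(-r*dt) * [p*0.000000 + (1-p)*1.495968] = 0.774422
  V(1,1) = exp(-r*dt) * [p*1.495968 + (1-p)*6.407626] = 4.021247
  V(0,0) = exp(-r*dt) * [p*0.774422 + (1-p)*4.021247] = 2.446232

Answer: Price = V(0,0) = 2.4462


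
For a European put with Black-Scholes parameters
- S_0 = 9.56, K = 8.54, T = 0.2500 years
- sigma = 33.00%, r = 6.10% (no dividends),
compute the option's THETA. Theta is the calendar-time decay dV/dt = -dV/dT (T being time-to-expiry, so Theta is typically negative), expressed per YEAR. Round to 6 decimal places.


Answer: Theta = -0.745327

Derivation:
d1 = 0.8587225410; d2 = 0.6937225410
phi(d1) = 0.2759209867; exp(-qT) = 1.0000000000; exp(-rT) = 0.9848656924
Theta = -S*exp(-qT)*phi(d1)*sigma/(2*sqrt(T)) + r*K*exp(-rT)*N(-d2) - q*S*exp(-qT)*N(-d1)
N(-d1) = 0.1952468056; N(-d2) = 0.2439281136; sqrt(T) = 0.5000000000
Term 1 = -9.5600 * 1.0000000000 * 0.2759209867 * 0.3300 / (2 * 0.5000000000) = -0.8704755288
Term 2 = 0.0610 * 8.5400 * 0.9848656924 * 0.2439281136 = 0.1251487661
Term 3 = 0 (no dividend yield, q = 0)
Theta = -0.8704755288 + (0.1251487661) + (0.0000000000) = -0.745327


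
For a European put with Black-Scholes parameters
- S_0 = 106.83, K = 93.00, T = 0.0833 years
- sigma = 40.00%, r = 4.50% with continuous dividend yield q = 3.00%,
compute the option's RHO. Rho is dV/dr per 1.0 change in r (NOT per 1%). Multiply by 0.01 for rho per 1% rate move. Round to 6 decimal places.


Answer: Rho = -0.958965

Derivation:
d1 = 1.2694383287; d2 = 1.1539913712
phi(d1) = 0.1782309018; exp(-qT) = 0.9975041199; exp(-rT) = 0.9962585169
N(-d2) = 0.1242518533
Rho = -K*T*exp(-rT)*N(-d2) = -93.0000 * 0.0833 * 0.9962585169 * 0.1242518533 = -0.958965


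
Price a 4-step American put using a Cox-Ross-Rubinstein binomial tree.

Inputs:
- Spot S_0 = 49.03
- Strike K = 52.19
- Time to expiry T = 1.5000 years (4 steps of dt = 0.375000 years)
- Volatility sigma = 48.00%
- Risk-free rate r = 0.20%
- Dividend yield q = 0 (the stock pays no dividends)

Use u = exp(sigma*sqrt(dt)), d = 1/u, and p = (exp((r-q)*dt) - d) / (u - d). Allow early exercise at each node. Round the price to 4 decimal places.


dt = T/N = 0.375000
u = exp(sigma*sqrt(dt)) = 1.341702; d = 1/u = 0.745322
p = (exp((r-q)*dt) - d) / (u - d) = 0.428298
Discount per step: exp(-r*dt) = 0.999250
Stock lattice S(k, i) with i counting down-moves:
  k=0: S(0,0) = 49.0300
  k=1: S(1,0) = 65.7836; S(1,1) = 36.5431
  k=2: S(2,0) = 88.2620; S(2,1) = 49.0300; S(2,2) = 27.2364
  k=3: S(3,0) = 118.4213; S(3,1) = 65.7836; S(3,2) = 36.5431; S(3,3) = 20.2999
  k=4: S(4,0) = 158.8861; S(4,1) = 88.2620; S(4,2) = 49.0300; S(4,3) = 27.2364; S(4,4) = 15.1300
Terminal payoffs V(N, i) = max(K - S_T, 0):
  V(4,0) = 0.000000; V(4,1) = 0.000000; V(4,2) = 3.160000; V(4,3) = 24.953586; V(4,4) = 37.060034
Backward induction: V(k, i) = exp(-r*dt) * [p * V(k+1, i) + (1-p) * V(k+1, i+1)]; then take max(V_cont, immediate exercise) for American.
  V(3,0) = exp(-r*dt) * [p*0.000000 + (1-p)*0.000000] = 0.000000; exercise = 0.000000; V(3,0) = max -> 0.000000
  V(3,1) = exp(-r*dt) * [p*0.000000 + (1-p)*3.160000] = 1.805224; exercise = 0.000000; V(3,1) = max -> 1.805224
  V(3,2) = exp(-r*dt) * [p*3.160000 + (1-p)*24.953586] = 15.607728; exercise = 15.646856; V(3,2) = max -> 15.646856
  V(3,3) = exp(-r*dt) * [p*24.953586 + (1-p)*37.060034] = 31.850970; exercise = 31.890098; V(3,3) = max -> 31.890098
  V(2,0) = exp(-r*dt) * [p*0.000000 + (1-p)*1.805224] = 1.031277; exercise = 0.000000; V(2,0) = max -> 1.031277
  V(2,1) = exp(-r*dt) * [p*1.805224 + (1-p)*15.646856] = 9.711228; exercise = 3.160000; V(2,1) = max -> 9.711228
  V(2,2) = exp(-r*dt) * [p*15.646856 + (1-p)*31.890098] = 24.914458; exercise = 24.953586; V(2,2) = max -> 24.953586
  V(1,0) = exp(-r*dt) * [p*1.031277 + (1-p)*9.711228] = 5.989129; exercise = 0.000000; V(1,0) = max -> 5.989129
  V(1,1) = exp(-r*dt) * [p*9.711228 + (1-p)*24.953586] = 18.411502; exercise = 15.646856; V(1,1) = max -> 18.411502
  V(0,0) = exp(-r*dt) * [p*5.989129 + (1-p)*18.411502] = 13.081211; exercise = 3.160000; V(0,0) = max -> 13.081211

Answer: Price = V(0,0) = 13.0812


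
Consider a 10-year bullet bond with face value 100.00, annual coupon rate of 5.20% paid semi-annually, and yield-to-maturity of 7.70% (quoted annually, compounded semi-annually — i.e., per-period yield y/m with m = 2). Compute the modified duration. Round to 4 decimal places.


Coupon per period c = face * coupon_rate / m = 2.600000
Periods per year m = 2; per-period yield y/m = 0.038500
Number of cashflows N = 20
Cashflows (t years, CF_t, discount factor 1/(1+y/m)^(m*t), PV):
  t = 0.5000: CF_t = 2.600000, DF = 0.962927, PV = 2.503611
  t = 1.0000: CF_t = 2.600000, DF = 0.927229, PV = 2.410795
  t = 1.5000: CF_t = 2.600000, DF = 0.892854, PV = 2.321421
  t = 2.0000: CF_t = 2.600000, DF = 0.859754, PV = 2.235359
  t = 2.5000: CF_t = 2.600000, DF = 0.827880, PV = 2.152489
  t = 3.0000: CF_t = 2.600000, DF = 0.797188, PV = 2.072690
  t = 3.5000: CF_t = 2.600000, DF = 0.767635, PV = 1.995850
  t = 4.0000: CF_t = 2.600000, DF = 0.739176, PV = 1.921858
  t = 4.5000: CF_t = 2.600000, DF = 0.711773, PV = 1.850610
  t = 5.0000: CF_t = 2.600000, DF = 0.685386, PV = 1.782003
  t = 5.5000: CF_t = 2.600000, DF = 0.659977, PV = 1.715939
  t = 6.0000: CF_t = 2.600000, DF = 0.635509, PV = 1.652324
  t = 6.5000: CF_t = 2.600000, DF = 0.611949, PV = 1.591068
  t = 7.0000: CF_t = 2.600000, DF = 0.589263, PV = 1.532083
  t = 7.5000: CF_t = 2.600000, DF = 0.567417, PV = 1.475285
  t = 8.0000: CF_t = 2.600000, DF = 0.546381, PV = 1.420592
  t = 8.5000: CF_t = 2.600000, DF = 0.526126, PV = 1.367927
  t = 9.0000: CF_t = 2.600000, DF = 0.506621, PV = 1.317214
  t = 9.5000: CF_t = 2.600000, DF = 0.487839, PV = 1.268381
  t = 10.0000: CF_t = 102.600000, DF = 0.469753, PV = 48.196704
Price P = sum_t PV_t = 82.784203
First compute Macaulay numerator sum_t t * PV_t:
  t * PV_t at t = 0.5000: 1.251805
  t * PV_t at t = 1.0000: 2.410795
  t * PV_t at t = 1.5000: 3.482131
  t * PV_t at t = 2.0000: 4.470719
  t * PV_t at t = 2.5000: 5.381221
  t * PV_t at t = 3.0000: 6.218070
  t * PV_t at t = 3.5000: 6.985474
  t * PV_t at t = 4.0000: 7.687433
  t * PV_t at t = 4.5000: 8.327744
  t * PV_t at t = 5.0000: 8.910013
  t * PV_t at t = 5.5000: 9.437664
  t * PV_t at t = 6.0000: 9.913947
  t * PV_t at t = 6.5000: 10.341944
  t * PV_t at t = 7.0000: 10.724582
  t * PV_t at t = 7.5000: 11.064635
  t * PV_t at t = 8.0000: 11.364735
  t * PV_t at t = 8.5000: 11.627377
  t * PV_t at t = 9.0000: 11.854926
  t * PV_t at t = 9.5000: 12.049622
  t * PV_t at t = 10.0000: 481.967044
Macaulay duration D = 635.471883 / 82.784203 = 7.676246
Modified duration = D / (1 + y/m) = 7.676246 / (1 + 0.038500) = 7.391667

Answer: Modified duration = 7.3917


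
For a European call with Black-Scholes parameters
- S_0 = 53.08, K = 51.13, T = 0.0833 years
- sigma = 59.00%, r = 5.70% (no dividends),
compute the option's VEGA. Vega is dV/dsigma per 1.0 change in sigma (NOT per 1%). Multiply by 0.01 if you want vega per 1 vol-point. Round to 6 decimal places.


Answer: Vega = 5.782414

Derivation:
d1 = 0.3328273828; d2 = 0.1625431205
phi(d1) = 0.3774468305; exp(-qT) = 1.0000000000; exp(-rT) = 0.9952631544
Vega = S * exp(-qT) * phi(d1) * sqrt(T) = 53.0800 * 1.0000000000 * 0.3774468305 * 0.2886173938 = 5.782414


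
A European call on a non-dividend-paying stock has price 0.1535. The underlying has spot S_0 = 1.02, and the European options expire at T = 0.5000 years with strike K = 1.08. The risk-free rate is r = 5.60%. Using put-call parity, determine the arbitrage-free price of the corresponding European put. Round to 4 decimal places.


Answer: Put price = 0.1837

Derivation:
Put-call parity: C - P = S_0 * exp(-qT) - K * exp(-rT).
S_0 * exp(-qT) = 1.0200 * 1.00000000 = 1.02000000
K * exp(-rT) = 1.0800 * 0.97238837 = 1.05017944
P = C - S*exp(-qT) + K*exp(-rT)
P = 0.1535 - 1.02000000 + 1.05017944 = 0.1837


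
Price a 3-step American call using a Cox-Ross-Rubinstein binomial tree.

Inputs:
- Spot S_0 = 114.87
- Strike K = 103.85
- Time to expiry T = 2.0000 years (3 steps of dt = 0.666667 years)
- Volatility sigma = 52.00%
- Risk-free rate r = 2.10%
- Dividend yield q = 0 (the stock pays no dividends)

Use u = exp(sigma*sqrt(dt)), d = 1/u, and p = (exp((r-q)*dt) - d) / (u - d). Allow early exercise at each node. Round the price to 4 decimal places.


dt = T/N = 0.666667
u = exp(sigma*sqrt(dt)) = 1.528945; d = 1/u = 0.654046
p = (exp((r-q)*dt) - d) / (u - d) = 0.411536
Discount per step: exp(-r*dt) = 0.986098
Stock lattice S(k, i) with i counting down-moves:
  k=0: S(0,0) = 114.8700
  k=1: S(1,0) = 175.6300; S(1,1) = 75.1302
  k=2: S(2,0) = 268.5286; S(2,1) = 114.8700; S(2,2) = 49.1386
  k=3: S(3,0) = 410.5656; S(3,1) = 175.6300; S(3,2) = 75.1302; S(3,3) = 32.1389
Terminal payoffs V(N, i) = max(S_T - K, 0):
  V(3,0) = 306.715600; V(3,1) = 71.779959; V(3,2) = 0.000000; V(3,3) = 0.000000
Backward induction: V(k, i) = exp(-r*dt) * [p * V(k+1, i) + (1-p) * V(k+1, i+1)]; then take max(V_cont, immediate exercise) for American.
  V(2,0) = exp(-r*dt) * [p*306.715600 + (1-p)*71.779959] = 166.122389; exercise = 164.678619; V(2,0) = max -> 166.122389
  V(2,1) = exp(-r*dt) * [p*71.779959 + (1-p)*0.000000] = 29.129366; exercise = 11.020000; V(2,1) = max -> 29.129366
  V(2,2) = exp(-r*dt) * [p*0.000000 + (1-p)*0.000000] = 0.000000; exercise = 0.000000; V(2,2) = max -> 0.000000
  V(1,0) = exp(-r*dt) * [p*166.122389 + (1-p)*29.129366] = 84.318186; exercise = 71.779959; V(1,0) = max -> 84.318186
  V(1,1) = exp(-r*dt) * [p*29.129366 + (1-p)*0.000000] = 11.821126; exercise = 0.000000; V(1,1) = max -> 11.821126
  V(0,0) = exp(-r*dt) * [p*84.318186 + (1-p)*11.821126] = 41.077160; exercise = 11.020000; V(0,0) = max -> 41.077160

Answer: Price = V(0,0) = 41.0772


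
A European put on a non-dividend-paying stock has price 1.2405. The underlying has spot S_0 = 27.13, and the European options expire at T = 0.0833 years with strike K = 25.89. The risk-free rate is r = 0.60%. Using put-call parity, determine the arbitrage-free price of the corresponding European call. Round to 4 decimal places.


Put-call parity: C - P = S_0 * exp(-qT) - K * exp(-rT).
S_0 * exp(-qT) = 27.1300 * 1.00000000 = 27.13000000
K * exp(-rT) = 25.8900 * 0.99950032 = 25.87706341
C = P + S*exp(-qT) - K*exp(-rT)
C = 1.2405 + 27.13000000 - 25.87706341 = 2.4934

Answer: Call price = 2.4934


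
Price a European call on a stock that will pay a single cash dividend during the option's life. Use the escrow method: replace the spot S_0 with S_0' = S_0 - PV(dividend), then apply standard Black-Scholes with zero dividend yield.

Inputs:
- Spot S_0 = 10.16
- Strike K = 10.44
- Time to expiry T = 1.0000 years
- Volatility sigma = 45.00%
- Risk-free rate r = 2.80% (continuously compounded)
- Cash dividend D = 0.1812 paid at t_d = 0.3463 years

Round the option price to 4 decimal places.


PV(D) = D * exp(-r * t_d) = 0.1812 * 0.99035046 = 0.17945150
S_0' = S_0 - PV(D) = 10.1600 - 0.17945150 = 9.98054850
d1 = (ln(S_0'/K) + (r + sigma^2/2)*T) / (sigma*sqrt(T)) = 0.18720770
d2 = d1 - sigma*sqrt(T) = -0.26279230
exp(-rT) = 0.97238837
N(d1) = 0.57425111; N(d2) = 0.39635534
C = S_0' * N(d1) - K * exp(-rT) * N(d2) = 9.98054850 * 0.57425111 - 10.4400 * 0.97238837 * 0.39635534 = 1.7076

Answer: Price = 1.7076


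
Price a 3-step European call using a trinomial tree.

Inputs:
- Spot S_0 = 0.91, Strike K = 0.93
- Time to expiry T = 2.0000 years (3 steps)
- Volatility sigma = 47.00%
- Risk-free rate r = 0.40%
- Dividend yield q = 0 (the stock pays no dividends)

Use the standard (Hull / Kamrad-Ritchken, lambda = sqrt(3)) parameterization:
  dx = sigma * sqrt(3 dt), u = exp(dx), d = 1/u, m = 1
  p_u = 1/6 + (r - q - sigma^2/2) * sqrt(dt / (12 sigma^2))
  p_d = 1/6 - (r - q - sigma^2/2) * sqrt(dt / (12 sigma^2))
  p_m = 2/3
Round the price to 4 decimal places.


dt = T/N = 0.666667; dx = sigma*sqrt(3*dt) = 0.664680
u = exp(dx) = 1.943869; d = 1/u = 0.514438
p_u = 0.113283, p_m = 0.666667, p_d = 0.220051
Discount per step: exp(-r*dt) = 0.997337
Stock lattice S(k, j) with j the centered position index:
  k=0: S(0,+0) = 0.9100
  k=1: S(1,-1) = 0.4681; S(1,+0) = 0.9100; S(1,+1) = 1.7689
  k=2: S(2,-2) = 0.2408; S(2,-1) = 0.4681; S(2,+0) = 0.9100; S(2,+1) = 1.7689; S(2,+2) = 3.4386
  k=3: S(3,-3) = 0.1239; S(3,-2) = 0.2408; S(3,-1) = 0.4681; S(3,+0) = 0.9100; S(3,+1) = 1.7689; S(3,+2) = 3.4386; S(3,+3) = 6.6841
Terminal payoffs V(N, j) = max(S_T - K, 0):
  V(3,-3) = 0.000000; V(3,-2) = 0.000000; V(3,-1) = 0.000000; V(3,+0) = 0.000000; V(3,+1) = 0.838921; V(3,+2) = 2.508551; V(3,+3) = 5.754092
Backward induction: V(k, j) = exp(-r*dt) * [p_u * V(k+1, j+1) + p_m * V(k+1, j) + p_d * V(k+1, j-1)]
  V(2,-2) = exp(-r*dt) * [p_u*0.000000 + p_m*0.000000 + p_d*0.000000] = 0.000000
  V(2,-1) = exp(-r*dt) * [p_u*0.000000 + p_m*0.000000 + p_d*0.000000] = 0.000000
  V(2,+0) = exp(-r*dt) * [p_u*0.838921 + p_m*0.000000 + p_d*0.000000] = 0.094782
  V(2,+1) = exp(-r*dt) * [p_u*2.508551 + p_m*0.838921 + p_d*0.000000] = 0.841210
  V(2,+2) = exp(-r*dt) * [p_u*5.754092 + p_m*2.508551 + p_d*0.838921] = 2.502130
  V(1,-1) = exp(-r*dt) * [p_u*0.094782 + p_m*0.000000 + p_d*0.000000] = 0.010709
  V(1,+0) = exp(-r*dt) * [p_u*0.841210 + p_m*0.094782 + p_d*0.000000] = 0.158060
  V(1,+1) = exp(-r*dt) * [p_u*2.502130 + p_m*0.841210 + p_d*0.094782] = 0.862807
  V(0,+0) = exp(-r*dt) * [p_u*0.862807 + p_m*0.158060 + p_d*0.010709] = 0.204924

Answer: Price = V(0,0) = 0.2049


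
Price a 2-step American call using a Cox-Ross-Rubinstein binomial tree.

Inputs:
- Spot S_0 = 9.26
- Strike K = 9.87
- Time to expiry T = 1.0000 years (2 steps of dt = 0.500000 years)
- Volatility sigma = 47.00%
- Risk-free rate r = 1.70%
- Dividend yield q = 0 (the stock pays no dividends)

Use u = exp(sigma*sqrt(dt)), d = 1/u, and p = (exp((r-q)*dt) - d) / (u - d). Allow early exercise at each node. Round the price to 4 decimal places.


Answer: Price = V(0,0) = 1.4799

Derivation:
dt = T/N = 0.500000
u = exp(sigma*sqrt(dt)) = 1.394227; d = 1/u = 0.717243
p = (exp((r-q)*dt) - d) / (u - d) = 0.430281
Discount per step: exp(-r*dt) = 0.991536
Stock lattice S(k, i) with i counting down-moves:
  k=0: S(0,0) = 9.2600
  k=1: S(1,0) = 12.9105; S(1,1) = 6.6417
  k=2: S(2,0) = 18.0002; S(2,1) = 9.2600; S(2,2) = 4.7637
Terminal payoffs V(N, i) = max(S_T - K, 0):
  V(2,0) = 8.130228; V(2,1) = 0.000000; V(2,2) = 0.000000
Backward induction: V(k, i) = exp(-r*dt) * [p * V(k+1, i) + (1-p) * V(k+1, i+1)]; then take max(V_cont, immediate exercise) for American.
  V(1,0) = exp(-r*dt) * [p*8.130228 + (1-p)*0.000000] = 3.468669; exercise = 3.040543; V(1,0) = max -> 3.468669
  V(1,1) = exp(-r*dt) * [p*0.000000 + (1-p)*0.000000] = 0.000000; exercise = 0.000000; V(1,1) = max -> 0.000000
  V(0,0) = exp(-r*dt) * [p*3.468669 + (1-p)*0.000000] = 1.479868; exercise = 0.000000; V(0,0) = max -> 1.479868


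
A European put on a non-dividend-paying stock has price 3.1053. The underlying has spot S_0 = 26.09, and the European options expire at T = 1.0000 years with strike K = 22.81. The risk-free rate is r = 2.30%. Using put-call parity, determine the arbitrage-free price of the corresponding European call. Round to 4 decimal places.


Put-call parity: C - P = S_0 * exp(-qT) - K * exp(-rT).
S_0 * exp(-qT) = 26.0900 * 1.00000000 = 26.09000000
K * exp(-rT) = 22.8100 * 0.97726248 = 22.29135725
C = P + S*exp(-qT) - K*exp(-rT)
C = 3.1053 + 26.09000000 - 22.29135725 = 6.9039

Answer: Call price = 6.9039


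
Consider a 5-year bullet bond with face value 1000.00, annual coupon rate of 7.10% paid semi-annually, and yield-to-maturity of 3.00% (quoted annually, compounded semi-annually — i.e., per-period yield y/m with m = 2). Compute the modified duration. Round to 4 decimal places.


Answer: Modified duration = 4.2991

Derivation:
Coupon per period c = face * coupon_rate / m = 35.500000
Periods per year m = 2; per-period yield y/m = 0.015000
Number of cashflows N = 10
Cashflows (t years, CF_t, discount factor 1/(1+y/m)^(m*t), PV):
  t = 0.5000: CF_t = 35.500000, DF = 0.985222, PV = 34.975369
  t = 1.0000: CF_t = 35.500000, DF = 0.970662, PV = 34.458492
  t = 1.5000: CF_t = 35.500000, DF = 0.956317, PV = 33.949253
  t = 2.0000: CF_t = 35.500000, DF = 0.942184, PV = 33.447540
  t = 2.5000: CF_t = 35.500000, DF = 0.928260, PV = 32.953242
  t = 3.0000: CF_t = 35.500000, DF = 0.914542, PV = 32.466248
  t = 3.5000: CF_t = 35.500000, DF = 0.901027, PV = 31.986451
  t = 4.0000: CF_t = 35.500000, DF = 0.887711, PV = 31.513745
  t = 4.5000: CF_t = 35.500000, DF = 0.874592, PV = 31.048025
  t = 5.0000: CF_t = 1035.500000, DF = 0.861667, PV = 892.256418
Price P = sum_t PV_t = 1189.054783
First compute Macaulay numerator sum_t t * PV_t:
  t * PV_t at t = 0.5000: 17.487685
  t * PV_t at t = 1.0000: 34.458492
  t * PV_t at t = 1.5000: 50.923880
  t * PV_t at t = 2.0000: 66.895080
  t * PV_t at t = 2.5000: 82.383104
  t * PV_t at t = 3.0000: 97.398744
  t * PV_t at t = 3.5000: 111.952579
  t * PV_t at t = 4.0000: 126.054980
  t * PV_t at t = 4.5000: 139.716110
  t * PV_t at t = 5.0000: 4461.282092
Macaulay duration D = 5188.552745 / 1189.054783 = 4.363594
Modified duration = D / (1 + y/m) = 4.363594 / (1 + 0.015000) = 4.299108


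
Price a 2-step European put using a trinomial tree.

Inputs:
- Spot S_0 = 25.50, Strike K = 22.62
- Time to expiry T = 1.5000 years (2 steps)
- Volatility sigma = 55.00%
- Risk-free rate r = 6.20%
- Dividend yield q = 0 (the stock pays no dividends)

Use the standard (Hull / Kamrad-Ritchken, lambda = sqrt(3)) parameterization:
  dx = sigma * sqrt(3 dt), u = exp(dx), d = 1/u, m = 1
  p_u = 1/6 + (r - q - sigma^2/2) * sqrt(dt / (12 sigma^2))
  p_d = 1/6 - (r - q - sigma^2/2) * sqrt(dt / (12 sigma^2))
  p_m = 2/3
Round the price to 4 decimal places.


Answer: Price = V(0,0) = 3.5751

Derivation:
dt = T/N = 0.750000; dx = sigma*sqrt(3*dt) = 0.825000
u = exp(dx) = 2.281881; d = 1/u = 0.438235
p_u = 0.126098, p_m = 0.666667, p_d = 0.207235
Discount per step: exp(-r*dt) = 0.954565
Stock lattice S(k, j) with j the centered position index:
  k=0: S(0,+0) = 25.5000
  k=1: S(1,-1) = 11.1750; S(1,+0) = 25.5000; S(1,+1) = 58.1880
  k=2: S(2,-2) = 4.8973; S(2,-1) = 11.1750; S(2,+0) = 25.5000; S(2,+1) = 58.1880; S(2,+2) = 132.7780
Terminal payoffs V(N, j) = max(K - S_T, 0):
  V(2,-2) = 17.722727; V(2,-1) = 11.445008; V(2,+0) = 0.000000; V(2,+1) = 0.000000; V(2,+2) = 0.000000
Backward induction: V(k, j) = exp(-r*dt) * [p_u * V(k+1, j+1) + p_m * V(k+1, j) + p_d * V(k+1, j-1)]
  V(1,-1) = exp(-r*dt) * [p_u*0.000000 + p_m*11.445008 + p_d*17.722727] = 10.789225
  V(1,+0) = exp(-r*dt) * [p_u*0.000000 + p_m*0.000000 + p_d*11.445008] = 2.264040
  V(1,+1) = exp(-r*dt) * [p_u*0.000000 + p_m*0.000000 + p_d*0.000000] = 0.000000
  V(0,+0) = exp(-r*dt) * [p_u*0.000000 + p_m*2.264040 + p_d*10.789225] = 3.575096


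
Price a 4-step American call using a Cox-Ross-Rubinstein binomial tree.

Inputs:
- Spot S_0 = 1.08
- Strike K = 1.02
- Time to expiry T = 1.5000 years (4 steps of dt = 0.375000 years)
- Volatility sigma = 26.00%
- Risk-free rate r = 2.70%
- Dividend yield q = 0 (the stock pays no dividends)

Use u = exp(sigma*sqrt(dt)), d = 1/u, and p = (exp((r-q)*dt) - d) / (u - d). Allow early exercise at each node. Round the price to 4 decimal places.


dt = T/N = 0.375000
u = exp(sigma*sqrt(dt)) = 1.172592; d = 1/u = 0.852811
p = (exp((r-q)*dt) - d) / (u - d) = 0.492103
Discount per step: exp(-r*dt) = 0.989926
Stock lattice S(k, i) with i counting down-moves:
  k=0: S(0,0) = 1.0800
  k=1: S(1,0) = 1.2664; S(1,1) = 0.9210
  k=2: S(2,0) = 1.4850; S(2,1) = 1.0800; S(2,2) = 0.7855
  k=3: S(3,0) = 1.7413; S(3,1) = 1.2664; S(3,2) = 0.9210; S(3,3) = 0.6699
  k=4: S(4,0) = 2.0418; S(4,1) = 1.4850; S(4,2) = 1.0800; S(4,3) = 0.7855; S(4,4) = 0.5713
Terminal payoffs V(N, i) = max(S_T - K, 0):
  V(4,0) = 1.021793; V(4,1) = 0.464970; V(4,2) = 0.060000; V(4,3) = 0.000000; V(4,4) = 0.000000
Backward induction: V(k, i) = exp(-r*dt) * [p * V(k+1, i) + (1-p) * V(k+1, i+1)]; then take max(V_cont, immediate exercise) for American.
  V(3,0) = exp(-r*dt) * [p*1.021793 + (1-p)*0.464970] = 0.731540; exercise = 0.721264; V(3,0) = max -> 0.731540
  V(3,1) = exp(-r*dt) * [p*0.464970 + (1-p)*0.060000] = 0.256675; exercise = 0.246400; V(3,1) = max -> 0.256675
  V(3,2) = exp(-r*dt) * [p*0.060000 + (1-p)*0.000000] = 0.029229; exercise = 0.000000; V(3,2) = max -> 0.029229
  V(3,3) = exp(-r*dt) * [p*0.000000 + (1-p)*0.000000] = 0.000000; exercise = 0.000000; V(3,3) = max -> 0.000000
  V(2,0) = exp(-r*dt) * [p*0.731540 + (1-p)*0.256675] = 0.485417; exercise = 0.464970; V(2,0) = max -> 0.485417
  V(2,1) = exp(-r*dt) * [p*0.256675 + (1-p)*0.029229] = 0.139734; exercise = 0.060000; V(2,1) = max -> 0.139734
  V(2,2) = exp(-r*dt) * [p*0.029229 + (1-p)*0.000000] = 0.014239; exercise = 0.000000; V(2,2) = max -> 0.014239
  V(1,0) = exp(-r*dt) * [p*0.485417 + (1-p)*0.139734] = 0.306724; exercise = 0.246400; V(1,0) = max -> 0.306724
  V(1,1) = exp(-r*dt) * [p*0.139734 + (1-p)*0.014239] = 0.075230; exercise = 0.000000; V(1,1) = max -> 0.075230
  V(0,0) = exp(-r*dt) * [p*0.306724 + (1-p)*0.075230] = 0.187243; exercise = 0.060000; V(0,0) = max -> 0.187243

Answer: Price = V(0,0) = 0.1872


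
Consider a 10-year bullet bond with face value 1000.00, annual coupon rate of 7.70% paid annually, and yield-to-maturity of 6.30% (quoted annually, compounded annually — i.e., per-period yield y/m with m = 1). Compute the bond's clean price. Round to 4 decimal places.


Coupon per period c = face * coupon_rate / m = 77.000000
Periods per year m = 1; per-period yield y/m = 0.063000
Number of cashflows N = 10
Cashflows (t years, CF_t, discount factor 1/(1+y/m)^(m*t), PV):
  t = 1.0000: CF_t = 77.000000, DF = 0.940734, PV = 72.436500
  t = 2.0000: CF_t = 77.000000, DF = 0.884980, PV = 68.143462
  t = 3.0000: CF_t = 77.000000, DF = 0.832531, PV = 64.104856
  t = 4.0000: CF_t = 77.000000, DF = 0.783190, PV = 60.305603
  t = 5.0000: CF_t = 77.000000, DF = 0.736773, PV = 56.731518
  t = 6.0000: CF_t = 77.000000, DF = 0.693107, PV = 53.369255
  t = 7.0000: CF_t = 77.000000, DF = 0.652029, PV = 50.206260
  t = 8.0000: CF_t = 77.000000, DF = 0.613386, PV = 47.230725
  t = 9.0000: CF_t = 77.000000, DF = 0.577033, PV = 44.431538
  t = 10.0000: CF_t = 1077.000000, DF = 0.542834, PV = 584.632640
Price P = sum_t PV_t = 1101.592357

Answer: Price = 1101.5924


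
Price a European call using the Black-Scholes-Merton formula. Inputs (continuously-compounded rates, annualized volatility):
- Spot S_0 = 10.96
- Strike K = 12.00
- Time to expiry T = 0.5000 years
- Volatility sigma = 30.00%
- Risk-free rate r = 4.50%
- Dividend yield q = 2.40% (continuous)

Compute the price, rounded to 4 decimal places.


Answer: Price = 0.5680

Derivation:
d1 = (ln(S/K) + (r - q + 0.5*sigma^2) * T) / (sigma * sqrt(T)) = -0.27178530
d2 = d1 - sigma * sqrt(T) = -0.48391733
exp(-rT) = 0.97775124; exp(-qT) = 0.98807171
C = S_0 * exp(-qT) * N(d1) - K * exp(-rT) * N(d2)
N(d1) = 0.39289356; N(d2) = 0.31422227
C = 10.9600 * 0.98807171 * 0.39289356 - 12.0000 * 0.97775124 * 0.31422227 = 0.5680


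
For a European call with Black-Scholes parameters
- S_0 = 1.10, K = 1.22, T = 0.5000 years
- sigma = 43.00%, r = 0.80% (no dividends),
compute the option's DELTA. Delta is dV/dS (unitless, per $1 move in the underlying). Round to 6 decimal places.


Answer: Delta = 0.430403

Derivation:
d1 = -0.1753482703; d2 = -0.4794041862
phi(d1) = 0.3928560414; exp(-qT) = 1.0000000000; exp(-rT) = 0.9960079893
N(d1) = 0.4304029925
Delta = exp(-qT) * N(d1) = 1.0000000000 * 0.4304029925 = 0.430403


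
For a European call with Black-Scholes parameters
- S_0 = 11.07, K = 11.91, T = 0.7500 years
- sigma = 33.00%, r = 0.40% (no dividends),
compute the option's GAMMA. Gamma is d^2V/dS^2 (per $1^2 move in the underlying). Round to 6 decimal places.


Answer: Gamma = 0.125440

Derivation:
d1 = -0.1025308878; d2 = -0.3883192710
phi(d1) = 0.3968508250; exp(-qT) = 1.0000000000; exp(-rT) = 0.9970044955
Gamma = exp(-qT) * phi(d1) / (S * sigma * sqrt(T)) = 1.0000000000 * 0.3968508250 / (11.0700 * 0.3300 * 0.8660254038) = 0.125440


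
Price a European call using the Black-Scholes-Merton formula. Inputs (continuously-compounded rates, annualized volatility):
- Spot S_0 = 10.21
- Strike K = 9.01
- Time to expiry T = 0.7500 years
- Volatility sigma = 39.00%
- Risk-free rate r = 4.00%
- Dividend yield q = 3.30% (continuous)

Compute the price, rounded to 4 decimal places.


d1 = (ln(S/K) + (r - q + 0.5*sigma^2) * T) / (sigma * sqrt(T)) = 0.55461173
d2 = d1 - sigma * sqrt(T) = 0.21686182
exp(-rT) = 0.97044553; exp(-qT) = 0.97555377
C = S_0 * exp(-qT) * N(d1) - K * exp(-rT) * N(d2)
N(d1) = 0.71041987; N(d2) = 0.58584198
C = 10.2100 * 0.97555377 * 0.71041987 - 9.0100 * 0.97044553 * 0.58584198 = 1.9536

Answer: Price = 1.9536


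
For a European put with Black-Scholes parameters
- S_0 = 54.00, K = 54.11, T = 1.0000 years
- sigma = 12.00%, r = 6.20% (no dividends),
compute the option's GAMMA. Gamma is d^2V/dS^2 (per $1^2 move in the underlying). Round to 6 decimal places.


d1 = 0.5597086242; d2 = 0.4397086242
phi(d1) = 0.3411014273; exp(-qT) = 1.0000000000; exp(-rT) = 0.9398828868
Gamma = exp(-qT) * phi(d1) / (S * sigma * sqrt(T)) = 1.0000000000 * 0.3411014273 / (54.0000 * 0.1200 * 1.0000000000) = 0.052639

Answer: Gamma = 0.052639


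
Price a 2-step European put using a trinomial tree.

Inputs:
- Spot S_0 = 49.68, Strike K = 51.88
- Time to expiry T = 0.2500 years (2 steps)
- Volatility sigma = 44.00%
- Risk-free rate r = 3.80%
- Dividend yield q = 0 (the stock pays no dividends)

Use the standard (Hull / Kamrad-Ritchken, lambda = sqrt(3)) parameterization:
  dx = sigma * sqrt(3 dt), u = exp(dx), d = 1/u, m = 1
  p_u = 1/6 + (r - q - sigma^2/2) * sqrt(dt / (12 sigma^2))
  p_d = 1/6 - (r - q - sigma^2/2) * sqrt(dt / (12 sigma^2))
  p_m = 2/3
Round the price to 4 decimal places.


dt = T/N = 0.125000; dx = sigma*sqrt(3*dt) = 0.269444
u = exp(dx) = 1.309236; d = 1/u = 0.763804
p_u = 0.153027, p_m = 0.666667, p_d = 0.180306
Discount per step: exp(-r*dt) = 0.995261
Stock lattice S(k, j) with j the centered position index:
  k=0: S(0,+0) = 49.6800
  k=1: S(1,-1) = 37.9458; S(1,+0) = 49.6800; S(1,+1) = 65.0429
  k=2: S(2,-2) = 28.9832; S(2,-1) = 37.9458; S(2,+0) = 49.6800; S(2,+1) = 65.0429; S(2,+2) = 85.1565
Terminal payoffs V(N, j) = max(K - S_T, 0):
  V(2,-2) = 22.896848; V(2,-1) = 13.934210; V(2,+0) = 2.200000; V(2,+1) = 0.000000; V(2,+2) = 0.000000
Backward induction: V(k, j) = exp(-r*dt) * [p_u * V(k+1, j+1) + p_m * V(k+1, j) + p_d * V(k+1, j-1)]
  V(1,-1) = exp(-r*dt) * [p_u*2.200000 + p_m*13.934210 + p_d*22.896848] = 13.689391
  V(1,+0) = exp(-r*dt) * [p_u*0.000000 + p_m*2.200000 + p_d*13.934210] = 3.960231
  V(1,+1) = exp(-r*dt) * [p_u*0.000000 + p_m*0.000000 + p_d*2.200000] = 0.394793
  V(0,+0) = exp(-r*dt) * [p_u*0.394793 + p_m*3.960231 + p_d*13.689391] = 5.144352

Answer: Price = V(0,0) = 5.1444


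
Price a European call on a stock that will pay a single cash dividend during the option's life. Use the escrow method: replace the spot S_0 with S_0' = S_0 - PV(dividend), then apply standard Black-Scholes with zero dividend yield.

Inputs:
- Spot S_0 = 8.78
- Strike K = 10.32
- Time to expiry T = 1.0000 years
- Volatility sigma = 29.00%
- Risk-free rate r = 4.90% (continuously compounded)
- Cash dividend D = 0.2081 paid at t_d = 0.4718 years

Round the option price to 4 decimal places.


PV(D) = D * exp(-r * t_d) = 0.2081 * 0.97714698 = 0.20334429
S_0' = S_0 - PV(D) = 8.7800 - 0.20334429 = 8.57665571
d1 = (ln(S_0'/K) + (r + sigma^2/2)*T) / (sigma*sqrt(T)) = -0.32410241
d2 = d1 - sigma*sqrt(T) = -0.61410241
exp(-rT) = 0.95218113
N(d1) = 0.37293025; N(d2) = 0.26957383
C = S_0' * N(d1) - K * exp(-rT) * N(d2) = 8.57665571 * 0.37293025 - 10.3200 * 0.95218113 * 0.26957383 = 0.5495

Answer: Price = 0.5495


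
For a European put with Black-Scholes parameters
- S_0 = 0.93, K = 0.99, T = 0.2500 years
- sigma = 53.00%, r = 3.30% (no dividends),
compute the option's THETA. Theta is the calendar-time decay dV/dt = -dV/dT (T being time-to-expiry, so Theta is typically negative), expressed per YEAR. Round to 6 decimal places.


d1 = -0.0722937999; d2 = -0.3372937999
phi(d1) = 0.3979011267; exp(-qT) = 1.0000000000; exp(-rT) = 0.9917839379
Theta = -S*exp(-qT)*phi(d1)*sigma/(2*sqrt(T)) + r*K*exp(-rT)*N(-d2) - q*S*exp(-qT)*N(-d1)
N(-d1) = 0.5288159506; N(-d2) = 0.6320522835; sqrt(T) = 0.5000000000
Term 1 = -0.9300 * 1.0000000000 * 0.3979011267 * 0.5300 / (2 * 0.5000000000) = -0.1961254654
Term 2 = 0.0330 * 0.9900 * 0.9917839379 * 0.6320522835 = 0.0204794934
Term 3 = 0 (no dividend yield, q = 0)
Theta = -0.1961254654 + (0.0204794934) + (0.0000000000) = -0.175646

Answer: Theta = -0.175646


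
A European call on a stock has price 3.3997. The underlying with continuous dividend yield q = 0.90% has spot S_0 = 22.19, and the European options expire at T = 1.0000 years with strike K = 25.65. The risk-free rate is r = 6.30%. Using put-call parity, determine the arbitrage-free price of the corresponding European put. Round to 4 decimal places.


Answer: Put price = 5.4924

Derivation:
Put-call parity: C - P = S_0 * exp(-qT) - K * exp(-rT).
S_0 * exp(-qT) = 22.1900 * 0.99104038 = 21.99118600
K * exp(-rT) = 25.6500 * 0.93894347 = 24.08390010
P = C - S*exp(-qT) + K*exp(-rT)
P = 3.3997 - 21.99118600 + 24.08390010 = 5.4924


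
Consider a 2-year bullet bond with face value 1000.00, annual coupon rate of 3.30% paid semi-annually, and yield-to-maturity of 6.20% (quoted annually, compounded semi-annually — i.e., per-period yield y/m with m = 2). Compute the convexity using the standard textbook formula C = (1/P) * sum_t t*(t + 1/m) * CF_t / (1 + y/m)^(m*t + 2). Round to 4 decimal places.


Coupon per period c = face * coupon_rate / m = 16.500000
Periods per year m = 2; per-period yield y/m = 0.031000
Number of cashflows N = 4
Cashflows (t years, CF_t, discount factor 1/(1+y/m)^(m*t), PV):
  t = 0.5000: CF_t = 16.500000, DF = 0.969932, PV = 16.003880
  t = 1.0000: CF_t = 16.500000, DF = 0.940768, PV = 15.522677
  t = 1.5000: CF_t = 16.500000, DF = 0.912481, PV = 15.055943
  t = 2.0000: CF_t = 1016.500000, DF = 0.885045, PV = 899.648213
Price P = sum_t PV_t = 946.230712
Convexity numerator sum_t t*(t + 1/m) * CF_t / (1+y/m)^(m*t + 2):
  t = 0.5000: term = 7.527971
  t = 1.0000: term = 21.904863
  t = 1.5000: term = 42.492460
  t = 2.0000: term = 4231.802547
Convexity = (1/P) * sum = 4303.727841 / 946.230712 = 4.548286

Answer: Convexity = 4.5483


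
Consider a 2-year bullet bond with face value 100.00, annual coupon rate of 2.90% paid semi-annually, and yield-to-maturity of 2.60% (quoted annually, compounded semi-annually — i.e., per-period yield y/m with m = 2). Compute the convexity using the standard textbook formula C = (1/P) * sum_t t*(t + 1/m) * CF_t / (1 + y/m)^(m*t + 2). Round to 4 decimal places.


Coupon per period c = face * coupon_rate / m = 1.450000
Periods per year m = 2; per-period yield y/m = 0.013000
Number of cashflows N = 4
Cashflows (t years, CF_t, discount factor 1/(1+y/m)^(m*t), PV):
  t = 0.5000: CF_t = 1.450000, DF = 0.987167, PV = 1.431392
  t = 1.0000: CF_t = 1.450000, DF = 0.974498, PV = 1.413023
  t = 1.5000: CF_t = 1.450000, DF = 0.961992, PV = 1.394889
  t = 2.0000: CF_t = 101.450000, DF = 0.949647, PV = 96.341692
Price P = sum_t PV_t = 100.580996
Convexity numerator sum_t t*(t + 1/m) * CF_t / (1+y/m)^(m*t + 2):
  t = 0.5000: term = 0.697445
  t = 1.0000: term = 2.065482
  t = 1.5000: term = 4.077951
  t = 2.0000: term = 469.424101
Convexity = (1/P) * sum = 476.264979 / 100.580996 = 4.735139

Answer: Convexity = 4.7351


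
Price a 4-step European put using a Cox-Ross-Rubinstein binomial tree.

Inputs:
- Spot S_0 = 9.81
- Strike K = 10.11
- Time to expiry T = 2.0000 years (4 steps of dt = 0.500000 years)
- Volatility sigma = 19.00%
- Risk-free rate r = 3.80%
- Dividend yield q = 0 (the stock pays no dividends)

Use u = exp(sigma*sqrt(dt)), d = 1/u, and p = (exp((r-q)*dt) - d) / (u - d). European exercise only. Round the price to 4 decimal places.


dt = T/N = 0.500000
u = exp(sigma*sqrt(dt)) = 1.143793; d = 1/u = 0.874284
p = (exp((r-q)*dt) - d) / (u - d) = 0.537635
Discount per step: exp(-r*dt) = 0.981179
Stock lattice S(k, i) with i counting down-moves:
  k=0: S(0,0) = 9.8100
  k=1: S(1,0) = 11.2206; S(1,1) = 8.5767
  k=2: S(2,0) = 12.8341; S(2,1) = 9.8100; S(2,2) = 7.4985
  k=3: S(3,0) = 14.6795; S(3,1) = 11.2206; S(3,2) = 8.5767; S(3,3) = 6.5558
  k=4: S(4,0) = 16.7903; S(4,1) = 12.8341; S(4,2) = 9.8100; S(4,3) = 7.4985; S(4,4) = 5.7316
Terminal payoffs V(N, i) = max(K - S_T, 0):
  V(4,0) = 0.000000; V(4,1) = 0.000000; V(4,2) = 0.300000; V(4,3) = 2.611510; V(4,4) = 4.378363
Backward induction: V(k, i) = exp(-r*dt) * [p * V(k+1, i) + (1-p) * V(k+1, i+1)].
  V(3,0) = exp(-r*dt) * [p*0.000000 + (1-p)*0.000000] = 0.000000
  V(3,1) = exp(-r*dt) * [p*0.000000 + (1-p)*0.300000] = 0.136099
  V(3,2) = exp(-r*dt) * [p*0.300000 + (1-p)*2.611510] = 1.343000
  V(3,3) = exp(-r*dt) * [p*2.611510 + (1-p)*4.378363] = 3.363915
  V(2,0) = exp(-r*dt) * [p*0.000000 + (1-p)*0.136099] = 0.061743
  V(2,1) = exp(-r*dt) * [p*0.136099 + (1-p)*1.343000] = 0.681063
  V(2,2) = exp(-r*dt) * [p*1.343000 + (1-p)*3.363915] = 2.234538
  V(1,0) = exp(-r*dt) * [p*0.061743 + (1-p)*0.681063] = 0.341543
  V(1,1) = exp(-r*dt) * [p*0.681063 + (1-p)*2.234538] = 1.372999
  V(0,0) = exp(-r*dt) * [p*0.341543 + (1-p)*1.372999] = 0.803048

Answer: Price = V(0,0) = 0.8030
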